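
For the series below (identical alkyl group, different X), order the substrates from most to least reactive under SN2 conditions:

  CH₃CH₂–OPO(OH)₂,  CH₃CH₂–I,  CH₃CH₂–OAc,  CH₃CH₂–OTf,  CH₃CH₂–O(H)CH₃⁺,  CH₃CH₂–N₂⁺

CH₃CH₂–N₂⁺ > CH₃CH₂–OTf > CH₃CH₂–I > CH₃CH₂–O(H)CH₃⁺ > CH₃CH₂–OPO(OH)₂ > CH₃CH₂–OAc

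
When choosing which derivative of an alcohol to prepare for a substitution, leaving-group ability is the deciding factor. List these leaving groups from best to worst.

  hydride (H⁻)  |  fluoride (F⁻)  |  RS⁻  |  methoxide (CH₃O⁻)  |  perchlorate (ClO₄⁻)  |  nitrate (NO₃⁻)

perchlorate (ClO₄⁻) > nitrate (NO₃⁻) > fluoride (F⁻) > RS⁻ > methoxide (CH₃O⁻) > hydride (H⁻)

A good leaving group is a weak base: the lower the pKₐ of its conjugate acid, the more readily it departs.
perchlorate (ClO₄⁻): pKₐ(HClO₄) ≈ -10
nitrate (NO₃⁻): pKₐ(HNO₃) ≈ -1.3 — resonance-delocalised over three oxygens
fluoride (F⁻): pKₐ(HF) ≈ 3.2 — small and strongly basic; the poor halide leaving group
RS⁻: pKₐ(RSH (a thiol)) ≈ 10.5
methoxide (CH₃O⁻): pKₐ(CH₃OH) ≈ 15.5
hydride (H⁻): pKₐ(H₂) ≈ 36 — extremely strong base; leaves only in special hydride-transfer contexts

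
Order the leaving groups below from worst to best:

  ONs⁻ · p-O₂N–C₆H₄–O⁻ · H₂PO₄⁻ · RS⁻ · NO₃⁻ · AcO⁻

RS⁻ < p-O₂N–C₆H₄–O⁻ < AcO⁻ < H₂PO₄⁻ < NO₃⁻ < ONs⁻

A good leaving group is a weak base: the lower the pKₐ of its conjugate acid, the more readily it departs.
ONs⁻: pKₐ(p-O₂NC₆H₄SO₃H) ≈ -3.5
NO₃⁻: pKₐ(HNO₃) ≈ -1.3
H₂PO₄⁻: pKₐ(H₃PO₄) ≈ 2.1
AcO⁻: pKₐ(CH₃COOH) ≈ 4.8
p-O₂N–C₆H₄–O⁻: pKₐ(p-nitrophenol) ≈ 7.2
RS⁻: pKₐ(RSH (a thiol)) ≈ 10.5
Reversing gives the worst-to-best order requested.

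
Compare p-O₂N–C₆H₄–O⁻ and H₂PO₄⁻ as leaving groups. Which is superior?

H₂PO₄⁻ is the better leaving group.
pKₐ(H₃PO₄) ≈ 2.1 versus pKₐ(p-nitrophenol) ≈ 7.2: H₂PO₄⁻ is the much weaker base.
Moderate base; biological leaving group after further activation.

H₂PO₄⁻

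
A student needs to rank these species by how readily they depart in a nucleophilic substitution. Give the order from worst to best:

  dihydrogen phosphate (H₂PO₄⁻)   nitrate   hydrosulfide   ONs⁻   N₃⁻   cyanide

ONs⁻: pKₐ(p-O₂NC₆H₄SO₃H) ≈ -3.5
nitrate: pKₐ(HNO₃) ≈ -1.3
dihydrogen phosphate (H₂PO₄⁻): pKₐ(H₃PO₄) ≈ 2.1
N₃⁻: pKₐ(HN₃) ≈ 4.7
hydrosulfide: pKₐ(H₂S) ≈ 7
cyanide: pKₐ(HCN) ≈ 9.2
Listed from poorest to best leaving group as asked.

cyanide < hydrosulfide < N₃⁻ < dihydrogen phosphate (H₂PO₄⁻) < nitrate < ONs⁻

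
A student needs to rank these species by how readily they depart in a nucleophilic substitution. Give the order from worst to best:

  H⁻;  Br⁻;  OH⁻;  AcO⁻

H⁻ < OH⁻ < AcO⁻ < Br⁻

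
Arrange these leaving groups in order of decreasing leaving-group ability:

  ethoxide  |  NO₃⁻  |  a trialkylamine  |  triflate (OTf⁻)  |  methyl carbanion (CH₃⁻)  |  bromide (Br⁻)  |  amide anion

triflate (OTf⁻) > bromide (Br⁻) > NO₃⁻ > a trialkylamine > ethoxide > amide anion > methyl carbanion (CH₃⁻)

Rank by basicity of the departing species: weakest base leaves most easily.
triflate (OTf⁻): pKₐ(CF₃SO₃H (triflic acid)) ≈ -14 — charge spread over three oxygens and a CF₃ group; the premier leaving group in synthesis
bromide (Br⁻): pKₐ(HBr) ≈ -9 — weak base; good leaving group
NO₃⁻: pKₐ(HNO₃) ≈ -1.3 — resonance-delocalised over three oxygens
a trialkylamine: pKₐ(R'₃NH⁺) ≈ 10.7 — neutral but still a fairly strong base; Hofmann-elimination LG
ethoxide: pKₐ(CH₃CH₂OH) ≈ 16 — strong base; alkoxides do not leave unassisted
amide anion: pKₐ(NH₃) ≈ 38
methyl carbanion (CH₃⁻): pKₐ(CH₄) ≈ 48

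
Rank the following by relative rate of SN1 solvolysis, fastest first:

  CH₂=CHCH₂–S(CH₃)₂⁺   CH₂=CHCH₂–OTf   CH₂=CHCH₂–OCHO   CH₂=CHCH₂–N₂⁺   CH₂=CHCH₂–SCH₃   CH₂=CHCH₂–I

CH₂=CHCH₂–N₂⁺ > CH₂=CHCH₂–OTf > CH₂=CHCH₂–I > CH₂=CHCH₂–S(CH₃)₂⁺ > CH₂=CHCH₂–OCHO > CH₂=CHCH₂–SCH₃

Identical carbon frameworks mean the comparison reduces to leaving-group quality.
Leaving-group ability tracks the stability of the departed species; conjugate-acid pKₐ is the usual yardstick (lower pKₐ → better LG).
CH₂=CHCH₂–N₂⁺ loses N₂: no meaningful conjugate acid; N₂ departs as an exceptionally stable neutral molecule
CH₂=CHCH₂–OTf loses OTf⁻: pKₐ(CF₃SO₃H (triflic acid)) ≈ -14
CH₂=CHCH₂–I loses I⁻: pKₐ(HI) ≈ -10
CH₂=CHCH₂–S(CH₃)₂⁺ loses SR'₂: pKₐ(R'₂SH⁺) ≈ -7
CH₂=CHCH₂–OCHO loses HCOO⁻: pKₐ(HCOOH) ≈ 3.8
CH₂=CHCH₂–SCH₃ loses RS⁻: pKₐ(RSH (a thiol)) ≈ 10.5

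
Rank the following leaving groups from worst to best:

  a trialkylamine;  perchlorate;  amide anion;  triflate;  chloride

amide anion < a trialkylamine < chloride < perchlorate < triflate

triflate: pKₐ(CF₃SO₃H (triflic acid)) ≈ -14
perchlorate: pKₐ(HClO₄) ≈ -10
chloride: pKₐ(HCl) ≈ -7
a trialkylamine: pKₐ(R'₃NH⁺) ≈ 10.7
amide anion: pKₐ(NH₃) ≈ 38
Reversing gives the worst-to-best order requested.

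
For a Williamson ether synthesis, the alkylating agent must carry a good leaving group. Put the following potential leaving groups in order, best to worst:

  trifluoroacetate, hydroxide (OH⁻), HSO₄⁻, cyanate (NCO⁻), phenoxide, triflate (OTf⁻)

triflate (OTf⁻) > HSO₄⁻ > trifluoroacetate > cyanate (NCO⁻) > phenoxide > hydroxide (OH⁻)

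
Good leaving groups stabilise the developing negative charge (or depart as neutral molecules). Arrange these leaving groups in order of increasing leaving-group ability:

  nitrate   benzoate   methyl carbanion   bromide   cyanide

methyl carbanion < cyanide < benzoate < nitrate < bromide

A good leaving group is a weak base: the lower the pKₐ of its conjugate acid, the more readily it departs.
bromide: pKₐ(HBr) ≈ -9
nitrate: pKₐ(HNO₃) ≈ -1.3
benzoate: pKₐ(C₆H₅COOH) ≈ 4.2
cyanide: pKₐ(HCN) ≈ 9.2
methyl carbanion: pKₐ(CH₄) ≈ 48
The question asks for worst first, so the sequence is read in increasing leaving-group ability.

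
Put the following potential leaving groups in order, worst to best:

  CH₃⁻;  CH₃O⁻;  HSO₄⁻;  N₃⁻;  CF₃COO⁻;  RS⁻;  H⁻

CH₃⁻ < H⁻ < CH₃O⁻ < RS⁻ < N₃⁻ < CF₃COO⁻ < HSO₄⁻

HSO₄⁻: pKₐ(H₂SO₄) ≈ -3
CF₃COO⁻: pKₐ(CF₃COOH) ≈ 0.2 — strongly electron-withdrawing CF₃ stabilises the carboxylate
N₃⁻: pKₐ(HN₃) ≈ 4.7
RS⁻: pKₐ(RSH (a thiol)) ≈ 10.5 — moderately basic; rarely leaves without activation
CH₃O⁻: pKₐ(CH₃OH) ≈ 15.5 — strong base; alkoxides do not leave unassisted
H⁻: pKₐ(H₂) ≈ 36
CH₃⁻: pKₐ(CH₄) ≈ 48
Reversing gives the worst-to-best order requested.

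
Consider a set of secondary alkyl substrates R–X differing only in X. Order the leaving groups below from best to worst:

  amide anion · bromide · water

bromide > water > amide anion

Leaving-group ability tracks the stability of the departed species; conjugate-acid pKₐ is the usual yardstick (lower pKₐ → better LG).
bromide: pKₐ(HBr) ≈ -9 — weak base; good leaving group
water: pKₐ(H₃O⁺) ≈ -1.7
amide anion: pKₐ(NH₃) ≈ 38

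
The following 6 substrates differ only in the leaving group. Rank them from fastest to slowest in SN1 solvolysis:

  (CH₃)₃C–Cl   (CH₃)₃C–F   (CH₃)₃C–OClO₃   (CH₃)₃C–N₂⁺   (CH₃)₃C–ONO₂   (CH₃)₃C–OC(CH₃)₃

(CH₃)₃C–N₂⁺ > (CH₃)₃C–OClO₃ > (CH₃)₃C–Cl > (CH₃)₃C–ONO₂ > (CH₃)₃C–F > (CH₃)₃C–OC(CH₃)₃

With the same alkyl group throughout, only the leaving group differentiates the rates.
Leaving-group ability tracks the stability of the departed species; conjugate-acid pKₐ is the usual yardstick (lower pKₐ → better LG).
(CH₃)₃C–N₂⁺ loses N₂: no meaningful conjugate acid; N₂ departs as an exceptionally stable neutral molecule
(CH₃)₃C–OClO₃ loses ClO₄⁻: pKₐ(HClO₄) ≈ -10
(CH₃)₃C–Cl loses Cl⁻: pKₐ(HCl) ≈ -7
(CH₃)₃C–ONO₂ loses NO₃⁻: pKₐ(HNO₃) ≈ -1.3
(CH₃)₃C–F loses F⁻: pKₐ(HF) ≈ 3.2
(CH₃)₃C–OC(CH₃)₃ loses (CH₃)₃CO⁻: pKₐ(t-BuOH) ≈ 18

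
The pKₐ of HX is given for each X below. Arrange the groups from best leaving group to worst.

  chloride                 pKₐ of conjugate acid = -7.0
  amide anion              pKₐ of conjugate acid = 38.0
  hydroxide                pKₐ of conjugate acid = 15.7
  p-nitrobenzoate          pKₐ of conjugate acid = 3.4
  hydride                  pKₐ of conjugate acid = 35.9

chloride > p-nitrobenzoate > hydroxide > hydride > amide anion

Lower conjugate-acid pKₐ ⇒ weaker base ⇒ better leaving group.
Sorting by the given values: chloride (-7.0), p-nitrobenzoate (3.4), hydroxide (15.7), hydride (35.9), amide anion (38.0).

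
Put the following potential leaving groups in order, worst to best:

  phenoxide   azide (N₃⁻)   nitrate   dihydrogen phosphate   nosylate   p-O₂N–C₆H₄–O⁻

phenoxide < p-O₂N–C₆H₄–O⁻ < azide (N₃⁻) < dihydrogen phosphate < nitrate < nosylate

nosylate: pKₐ(p-O₂NC₆H₄SO₃H) ≈ -3.5 — p-nitro group further stabilises the sulfonate
nitrate: pKₐ(HNO₃) ≈ -1.3
dihydrogen phosphate: pKₐ(H₃PO₄) ≈ 2.1
azide (N₃⁻): pKₐ(HN₃) ≈ 4.7 — linear, resonance-stabilised
p-O₂N–C₆H₄–O⁻: pKₐ(p-nitrophenol) ≈ 7.2
phenoxide: pKₐ(C₆H₅OH (phenol)) ≈ 10 — resonance into the ring helps, but still a poor LG
Reversing gives the worst-to-best order requested.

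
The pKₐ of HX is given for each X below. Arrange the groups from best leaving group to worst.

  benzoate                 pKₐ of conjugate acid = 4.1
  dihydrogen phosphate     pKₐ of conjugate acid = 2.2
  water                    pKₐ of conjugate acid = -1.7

water > dihydrogen phosphate > benzoate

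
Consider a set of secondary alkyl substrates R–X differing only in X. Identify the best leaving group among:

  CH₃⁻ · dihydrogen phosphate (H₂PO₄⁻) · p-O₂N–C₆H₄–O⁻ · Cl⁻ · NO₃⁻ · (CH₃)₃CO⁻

Cl⁻

Rank by basicity of the departing species: weakest base leaves most easily.
Cl⁻: pKₐ(HCl) ≈ -7
NO₃⁻: pKₐ(HNO₃) ≈ -1.3
dihydrogen phosphate (H₂PO₄⁻): pKₐ(H₃PO₄) ≈ 2.1
p-O₂N–C₆H₄–O⁻: pKₐ(p-nitrophenol) ≈ 7.2
(CH₃)₃CO⁻: pKₐ(t-BuOH) ≈ 18
CH₃⁻: pKₐ(CH₄) ≈ 48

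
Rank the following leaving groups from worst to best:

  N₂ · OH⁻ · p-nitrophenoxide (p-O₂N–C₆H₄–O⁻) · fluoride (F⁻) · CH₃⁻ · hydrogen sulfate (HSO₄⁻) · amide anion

N₂: no meaningful conjugate acid; N₂ departs as an exceptionally stable neutral molecule
hydrogen sulfate (HSO₄⁻): pKₐ(H₂SO₄) ≈ -3
fluoride (F⁻): pKₐ(HF) ≈ 3.2 — small and strongly basic; the poor halide leaving group
p-nitrophenoxide (p-O₂N–C₆H₄–O⁻): pKₐ(p-nitrophenol) ≈ 7.2 — nitro group delocalises the charge; the classic chromogenic LG
OH⁻: pKₐ(H₂O) ≈ 15.7 — strong base; essentially never leaves without prior activation
amide anion: pKₐ(NH₃) ≈ 38 — extremely strong base; never a leaving group
CH₃⁻: pKₐ(CH₄) ≈ 48 — unstabilised carbanion; the worst conceivable leaving group
Reversing gives the worst-to-best order requested.

CH₃⁻ < amide anion < OH⁻ < p-nitrophenoxide (p-O₂N–C₆H₄–O⁻) < fluoride (F⁻) < hydrogen sulfate (HSO₄⁻) < N₂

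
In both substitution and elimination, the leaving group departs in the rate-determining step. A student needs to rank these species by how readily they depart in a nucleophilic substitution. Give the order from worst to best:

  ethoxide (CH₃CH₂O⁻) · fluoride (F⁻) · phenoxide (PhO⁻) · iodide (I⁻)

The more stable X⁻ (or X) is on its own — i.e. the weaker a base it is — the better a leaving group it makes.
iodide (I⁻): pKₐ(HI) ≈ -10
fluoride (F⁻): pKₐ(HF) ≈ 3.2
phenoxide (PhO⁻): pKₐ(C₆H₅OH (phenol)) ≈ 10
ethoxide (CH₃CH₂O⁻): pKₐ(CH₃CH₂OH) ≈ 16
Listed from poorest to best leaving group as asked.

ethoxide (CH₃CH₂O⁻) < phenoxide (PhO⁻) < fluoride (F⁻) < iodide (I⁻)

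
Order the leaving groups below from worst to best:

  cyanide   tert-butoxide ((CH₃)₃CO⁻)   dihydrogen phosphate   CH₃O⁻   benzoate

tert-butoxide ((CH₃)₃CO⁻) < CH₃O⁻ < cyanide < benzoate < dihydrogen phosphate

Leaving-group ability tracks the stability of the departed species; conjugate-acid pKₐ is the usual yardstick (lower pKₐ → better LG).
dihydrogen phosphate: pKₐ(H₃PO₄) ≈ 2.1 — moderate base; biological leaving group after further activation
benzoate: pKₐ(C₆H₅COOH) ≈ 4.2
cyanide: pKₐ(HCN) ≈ 9.2
CH₃O⁻: pKₐ(CH₃OH) ≈ 15.5 — strong base; alkoxides do not leave unassisted
tert-butoxide ((CH₃)₃CO⁻): pKₐ(t-BuOH) ≈ 18 — bulky, strongly basic alkoxide
Listed from poorest to best leaving group as asked.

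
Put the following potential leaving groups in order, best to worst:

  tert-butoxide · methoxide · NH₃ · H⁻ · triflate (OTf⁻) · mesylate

triflate (OTf⁻) > mesylate > NH₃ > methoxide > tert-butoxide > H⁻

A good leaving group is a weak base: the lower the pKₐ of its conjugate acid, the more readily it departs.
triflate (OTf⁻): pKₐ(CF₃SO₃H (triflic acid)) ≈ -14 — charge spread over three oxygens and a CF₃ group; the premier leaving group in synthesis
mesylate: pKₐ(CH₃SO₃H (MsOH)) ≈ -1.9 — resonance-delocalised alkanesulfonate
NH₃: pKₐ(NH₄⁺) ≈ 9.2
methoxide: pKₐ(CH₃OH) ≈ 15.5 — strong base; alkoxides do not leave unassisted
tert-butoxide: pKₐ(t-BuOH) ≈ 18
H⁻: pKₐ(H₂) ≈ 36 — extremely strong base; leaves only in special hydride-transfer contexts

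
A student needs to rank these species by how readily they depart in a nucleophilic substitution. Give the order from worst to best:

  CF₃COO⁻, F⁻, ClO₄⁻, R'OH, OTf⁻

OTf⁻: pKₐ(CF₃SO₃H (triflic acid)) ≈ -14
ClO₄⁻: pKₐ(HClO₄) ≈ -10 — extremely weak base; rarely used for safety reasons
R'OH: pKₐ(R'OH₂⁺) ≈ -2.4 — neutral; leaves from a protonated ether (an oxonium ion, R–O(H)R'⁺)
CF₃COO⁻: pKₐ(CF₃COOH) ≈ 0.2 — strongly electron-withdrawing CF₃ stabilises the carboxylate
F⁻: pKₐ(HF) ≈ 3.2
Listed from poorest to best leaving group as asked.

F⁻ < CF₃COO⁻ < R'OH < ClO₄⁻ < OTf⁻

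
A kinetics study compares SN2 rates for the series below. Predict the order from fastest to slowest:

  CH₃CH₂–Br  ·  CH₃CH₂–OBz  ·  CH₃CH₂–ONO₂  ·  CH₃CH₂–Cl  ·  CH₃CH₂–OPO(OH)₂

The skeletons are identical, so relative rate is governed entirely by leaving-group ability.
A good leaving group is a weak base: the lower the pKₐ of its conjugate acid, the more readily it departs.
CH₃CH₂–Br loses Br⁻: pKₐ(HBr) ≈ -9
CH₃CH₂–Cl loses Cl⁻: pKₐ(HCl) ≈ -7
CH₃CH₂–ONO₂ loses NO₃⁻: pKₐ(HNO₃) ≈ -1.3
CH₃CH₂–OPO(OH)₂ loses H₂PO₄⁻: pKₐ(H₃PO₄) ≈ 2.1
CH₃CH₂–OBz loses PhCOO⁻: pKₐ(C₆H₅COOH) ≈ 4.2

CH₃CH₂–Br > CH₃CH₂–Cl > CH₃CH₂–ONO₂ > CH₃CH₂–OPO(OH)₂ > CH₃CH₂–OBz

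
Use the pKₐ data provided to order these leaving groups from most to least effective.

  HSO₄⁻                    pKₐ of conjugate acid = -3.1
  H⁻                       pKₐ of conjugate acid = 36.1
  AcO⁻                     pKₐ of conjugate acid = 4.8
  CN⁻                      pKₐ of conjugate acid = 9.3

HSO₄⁻ > AcO⁻ > CN⁻ > H⁻

Lower conjugate-acid pKₐ ⇒ weaker base ⇒ better leaving group.
Sorting by the given values: HSO₄⁻ (-3.1), AcO⁻ (4.8), CN⁻ (9.3), H⁻ (36.1).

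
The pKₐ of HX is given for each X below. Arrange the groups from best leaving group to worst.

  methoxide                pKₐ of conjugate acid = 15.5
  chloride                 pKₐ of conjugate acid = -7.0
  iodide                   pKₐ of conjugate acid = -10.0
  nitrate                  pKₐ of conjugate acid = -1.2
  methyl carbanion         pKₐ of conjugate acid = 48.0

iodide > chloride > nitrate > methoxide > methyl carbanion

Lower conjugate-acid pKₐ ⇒ weaker base ⇒ better leaving group.
Sorting by the given values: iodide (-10.0), chloride (-7.0), nitrate (-1.2), methoxide (15.5), methyl carbanion (48.0).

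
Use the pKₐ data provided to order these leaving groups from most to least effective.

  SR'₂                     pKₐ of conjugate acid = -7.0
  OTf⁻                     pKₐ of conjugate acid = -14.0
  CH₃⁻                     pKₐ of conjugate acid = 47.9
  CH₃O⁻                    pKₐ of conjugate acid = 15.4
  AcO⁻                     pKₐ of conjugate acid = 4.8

OTf⁻ > SR'₂ > AcO⁻ > CH₃O⁻ > CH₃⁻

Lower conjugate-acid pKₐ ⇒ weaker base ⇒ better leaving group.
Sorting by the given values: OTf⁻ (-14.0), SR'₂ (-7.0), AcO⁻ (4.8), CH₃O⁻ (15.4), CH₃⁻ (47.9).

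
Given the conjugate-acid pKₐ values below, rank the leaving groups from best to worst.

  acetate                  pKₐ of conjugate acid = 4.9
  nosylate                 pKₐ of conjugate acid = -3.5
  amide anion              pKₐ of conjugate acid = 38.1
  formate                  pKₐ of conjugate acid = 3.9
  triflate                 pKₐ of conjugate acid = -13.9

triflate > nosylate > formate > acetate > amide anion

Lower conjugate-acid pKₐ ⇒ weaker base ⇒ better leaving group.
Sorting by the given values: triflate (-13.9), nosylate (-3.5), formate (3.9), acetate (4.9), amide anion (38.1).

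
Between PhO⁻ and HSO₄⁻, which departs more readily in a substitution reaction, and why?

HSO₄⁻ is the better leaving group.
pKₐ(H₂SO₄) ≈ -3 versus pKₐ(C₆H₅OH (phenol)) ≈ 10: HSO₄⁻ is the much weaker base.
Conjugate base of a strong mineral acid.

HSO₄⁻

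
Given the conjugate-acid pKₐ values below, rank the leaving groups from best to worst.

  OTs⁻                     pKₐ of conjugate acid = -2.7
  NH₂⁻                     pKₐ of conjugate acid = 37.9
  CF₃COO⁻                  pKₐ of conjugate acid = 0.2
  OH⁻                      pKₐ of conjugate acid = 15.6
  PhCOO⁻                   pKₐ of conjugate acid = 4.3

Lower conjugate-acid pKₐ ⇒ weaker base ⇒ better leaving group.
Sorting by the given values: OTs⁻ (-2.7), CF₃COO⁻ (0.2), PhCOO⁻ (4.3), OH⁻ (15.6), NH₂⁻ (37.9).

OTs⁻ > CF₃COO⁻ > PhCOO⁻ > OH⁻ > NH₂⁻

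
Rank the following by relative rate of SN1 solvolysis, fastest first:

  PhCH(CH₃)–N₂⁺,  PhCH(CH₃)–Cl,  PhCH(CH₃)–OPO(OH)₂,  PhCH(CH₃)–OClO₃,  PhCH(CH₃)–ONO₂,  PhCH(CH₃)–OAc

PhCH(CH₃)–N₂⁺ > PhCH(CH₃)–OClO₃ > PhCH(CH₃)–Cl > PhCH(CH₃)–ONO₂ > PhCH(CH₃)–OPO(OH)₂ > PhCH(CH₃)–OAc

The skeletons are identical, so relative rate is governed entirely by leaving-group ability.
A good leaving group is a weak base: the lower the pKₐ of its conjugate acid, the more readily it departs.
PhCH(CH₃)–N₂⁺ loses N₂: no meaningful conjugate acid; N₂ departs as an exceptionally stable neutral molecule
PhCH(CH₃)–OClO₃ loses ClO₄⁻: pKₐ(HClO₄) ≈ -10
PhCH(CH₃)–Cl loses Cl⁻: pKₐ(HCl) ≈ -7
PhCH(CH₃)–ONO₂ loses NO₃⁻: pKₐ(HNO₃) ≈ -1.3
PhCH(CH₃)–OPO(OH)₂ loses H₂PO₄⁻: pKₐ(H₃PO₄) ≈ 2.1
PhCH(CH₃)–OAc loses AcO⁻: pKₐ(CH₃COOH) ≈ 4.8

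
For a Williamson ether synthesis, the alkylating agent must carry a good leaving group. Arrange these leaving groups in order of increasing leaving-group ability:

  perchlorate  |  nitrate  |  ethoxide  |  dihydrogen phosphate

Rank by basicity of the departing species: weakest base leaves most easily.
perchlorate: pKₐ(HClO₄) ≈ -10 — extremely weak base; rarely used for safety reasons
nitrate: pKₐ(HNO₃) ≈ -1.3
dihydrogen phosphate: pKₐ(H₃PO₄) ≈ 2.1
ethoxide: pKₐ(CH₃CH₂OH) ≈ 16 — strong base; alkoxides do not leave unassisted
Reversing gives the worst-to-best order requested.

ethoxide < dihydrogen phosphate < nitrate < perchlorate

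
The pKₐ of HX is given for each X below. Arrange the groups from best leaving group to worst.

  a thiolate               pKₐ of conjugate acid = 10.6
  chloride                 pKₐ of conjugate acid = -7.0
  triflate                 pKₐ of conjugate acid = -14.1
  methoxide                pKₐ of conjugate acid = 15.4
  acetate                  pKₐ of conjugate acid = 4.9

Lower conjugate-acid pKₐ ⇒ weaker base ⇒ better leaving group.
Sorting by the given values: triflate (-14.1), chloride (-7.0), acetate (4.9), a thiolate (10.6), methoxide (15.4).

triflate > chloride > acetate > a thiolate > methoxide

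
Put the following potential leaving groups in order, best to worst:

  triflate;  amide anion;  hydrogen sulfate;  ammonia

triflate > hydrogen sulfate > ammonia > amide anion

triflate: pKₐ(CF₃SO₃H (triflic acid)) ≈ -14
hydrogen sulfate: pKₐ(H₂SO₄) ≈ -3
ammonia: pKₐ(NH₄⁺) ≈ 9.2
amide anion: pKₐ(NH₃) ≈ 38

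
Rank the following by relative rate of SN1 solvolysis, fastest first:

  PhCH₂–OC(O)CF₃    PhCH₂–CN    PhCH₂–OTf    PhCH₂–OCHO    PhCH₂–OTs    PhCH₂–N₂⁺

PhCH₂–N₂⁺ > PhCH₂–OTf > PhCH₂–OTs > PhCH₂–OC(O)CF₃ > PhCH₂–OCHO > PhCH₂–CN

Same R in every case — rank the leaving groups.
A good leaving group is a weak base: the lower the pKₐ of its conjugate acid, the more readily it departs.
PhCH₂–N₂⁺ loses N₂: no meaningful conjugate acid; N₂ departs as an exceptionally stable neutral molecule
PhCH₂–OTf loses OTf⁻: pKₐ(CF₃SO₃H (triflic acid)) ≈ -14
PhCH₂–OTs loses OTs⁻: pKₐ(p-CH₃C₆H₄SO₃H (TsOH)) ≈ -2.8
PhCH₂–OC(O)CF₃ loses CF₃COO⁻: pKₐ(CF₃COOH) ≈ 0.2
PhCH₂–OCHO loses HCOO⁻: pKₐ(HCOOH) ≈ 3.8
PhCH₂–CN loses CN⁻: pKₐ(HCN) ≈ 9.2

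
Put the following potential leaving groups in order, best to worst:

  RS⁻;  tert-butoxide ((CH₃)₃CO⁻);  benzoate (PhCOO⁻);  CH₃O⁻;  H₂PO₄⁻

H₂PO₄⁻ > benzoate (PhCOO⁻) > RS⁻ > CH₃O⁻ > tert-butoxide ((CH₃)₃CO⁻)

A good leaving group is a weak base: the lower the pKₐ of its conjugate acid, the more readily it departs.
H₂PO₄⁻: pKₐ(H₃PO₄) ≈ 2.1
benzoate (PhCOO⁻): pKₐ(C₆H₅COOH) ≈ 4.2
RS⁻: pKₐ(RSH (a thiol)) ≈ 10.5
CH₃O⁻: pKₐ(CH₃OH) ≈ 15.5
tert-butoxide ((CH₃)₃CO⁻): pKₐ(t-BuOH) ≈ 18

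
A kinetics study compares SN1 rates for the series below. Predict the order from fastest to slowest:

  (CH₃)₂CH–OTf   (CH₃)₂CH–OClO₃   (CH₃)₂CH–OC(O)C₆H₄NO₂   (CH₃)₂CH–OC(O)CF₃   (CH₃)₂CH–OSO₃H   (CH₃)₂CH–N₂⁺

With the same alkyl group throughout, only the leaving group differentiates the rates.
Rank by basicity of the departing species: weakest base leaves most easily.
(CH₃)₂CH–N₂⁺ loses N₂: no meaningful conjugate acid; N₂ departs as an exceptionally stable neutral molecule
(CH₃)₂CH–OTf loses OTf⁻: pKₐ(CF₃SO₃H (triflic acid)) ≈ -14
(CH₃)₂CH–OClO₃ loses ClO₄⁻: pKₐ(HClO₄) ≈ -10
(CH₃)₂CH–OSO₃H loses HSO₄⁻: pKₐ(H₂SO₄) ≈ -3
(CH₃)₂CH–OC(O)CF₃ loses CF₃COO⁻: pKₐ(CF₃COOH) ≈ 0.2
(CH₃)₂CH–OC(O)C₆H₄NO₂ loses p-O₂N–C₆H₄–COO⁻: pKₐ(p-nitrobenzoic acid) ≈ 3.4

(CH₃)₂CH–N₂⁺ > (CH₃)₂CH–OTf > (CH₃)₂CH–OClO₃ > (CH₃)₂CH–OSO₃H > (CH₃)₂CH–OC(O)CF₃ > (CH₃)₂CH–OC(O)C₆H₄NO₂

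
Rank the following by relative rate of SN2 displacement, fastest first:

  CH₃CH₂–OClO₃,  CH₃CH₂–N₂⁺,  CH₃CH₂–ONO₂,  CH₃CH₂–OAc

The skeletons are identical, so relative rate is governed entirely by leaving-group ability.
Rank by basicity of the departing species: weakest base leaves most easily.
CH₃CH₂–N₂⁺ loses N₂: no meaningful conjugate acid; N₂ departs as an exceptionally stable neutral molecule
CH₃CH₂–OClO₃ loses ClO₄⁻: pKₐ(HClO₄) ≈ -10
CH₃CH₂–ONO₂ loses NO₃⁻: pKₐ(HNO₃) ≈ -1.3
CH₃CH₂–OAc loses AcO⁻: pKₐ(CH₃COOH) ≈ 4.8

CH₃CH₂–N₂⁺ > CH₃CH₂–OClO₃ > CH₃CH₂–ONO₂ > CH₃CH₂–OAc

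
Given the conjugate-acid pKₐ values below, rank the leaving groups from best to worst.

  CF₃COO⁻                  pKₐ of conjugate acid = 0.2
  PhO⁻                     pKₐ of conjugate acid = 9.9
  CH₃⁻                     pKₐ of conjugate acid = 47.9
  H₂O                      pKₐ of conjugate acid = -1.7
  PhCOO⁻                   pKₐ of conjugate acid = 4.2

H₂O > CF₃COO⁻ > PhCOO⁻ > PhO⁻ > CH₃⁻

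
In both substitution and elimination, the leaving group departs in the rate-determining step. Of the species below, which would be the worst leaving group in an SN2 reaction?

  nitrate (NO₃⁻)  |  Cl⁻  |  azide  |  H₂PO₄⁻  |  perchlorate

perchlorate: pKₐ(HClO₄) ≈ -10
Cl⁻: pKₐ(HCl) ≈ -7
nitrate (NO₃⁻): pKₐ(HNO₃) ≈ -1.3
H₂PO₄⁻: pKₐ(H₃PO₄) ≈ 2.1
azide: pKₐ(HN₃) ≈ 4.7

azide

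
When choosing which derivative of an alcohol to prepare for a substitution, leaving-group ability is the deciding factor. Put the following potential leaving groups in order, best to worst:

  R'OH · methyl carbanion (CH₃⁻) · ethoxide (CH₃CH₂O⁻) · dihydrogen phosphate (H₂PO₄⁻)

R'OH > dihydrogen phosphate (H₂PO₄⁻) > ethoxide (CH₃CH₂O⁻) > methyl carbanion (CH₃⁻)

The more stable X⁻ (or X) is on its own — i.e. the weaker a base it is — the better a leaving group it makes.
R'OH: pKₐ(R'OH₂⁺) ≈ -2.4
dihydrogen phosphate (H₂PO₄⁻): pKₐ(H₃PO₄) ≈ 2.1 — moderate base; biological leaving group after further activation
ethoxide (CH₃CH₂O⁻): pKₐ(CH₃CH₂OH) ≈ 16 — strong base; alkoxides do not leave unassisted
methyl carbanion (CH₃⁻): pKₐ(CH₄) ≈ 48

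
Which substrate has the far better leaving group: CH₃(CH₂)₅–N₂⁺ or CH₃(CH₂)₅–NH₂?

From CH₃(CH₂)₅–NH₂ the departing group would be NH₂⁻ (pKₐ(NH₃) ≈ 38). Extremely strong base; never a leaving group.
From CH₃(CH₂)₅–N₂⁺ the leaving group is N₂ (no meaningful conjugate acid; N₂ departs as an exceptionally stable neutral molecule).
(In practice CH₃(CH₂)₅–N₂⁺ is made from CH₃(CH₂)₅–NH₂ by diazotisation (NaNO₂ / HCl, 0 °C), generating a diazonium salt that expels N₂.)

CH₃(CH₂)₅–N₂⁺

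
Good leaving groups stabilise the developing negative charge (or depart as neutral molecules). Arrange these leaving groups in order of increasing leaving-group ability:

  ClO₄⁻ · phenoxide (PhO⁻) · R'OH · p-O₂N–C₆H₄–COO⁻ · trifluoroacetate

phenoxide (PhO⁻) < p-O₂N–C₆H₄–COO⁻ < trifluoroacetate < R'OH < ClO₄⁻

ClO₄⁻: pKₐ(HClO₄) ≈ -10 — extremely weak base; rarely used for safety reasons
R'OH: pKₐ(R'OH₂⁺) ≈ -2.4 — neutral; leaves from a protonated ether (an oxonium ion, R–O(H)R'⁺)
trifluoroacetate: pKₐ(CF₃COOH) ≈ 0.2
p-O₂N–C₆H₄–COO⁻: pKₐ(p-nitrobenzoic acid) ≈ 3.4 — electron-withdrawing nitro group stabilises the carboxylate
phenoxide (PhO⁻): pKₐ(C₆H₅OH (phenol)) ≈ 10 — resonance into the ring helps, but still a poor LG
Reversing gives the worst-to-best order requested.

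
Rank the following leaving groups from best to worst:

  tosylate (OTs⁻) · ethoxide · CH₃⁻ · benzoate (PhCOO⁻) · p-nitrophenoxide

tosylate (OTs⁻) > benzoate (PhCOO⁻) > p-nitrophenoxide > ethoxide > CH₃⁻

tosylate (OTs⁻): pKₐ(p-CH₃C₆H₄SO₃H (TsOH)) ≈ -2.8 — resonance-delocalised arenesulfonate
benzoate (PhCOO⁻): pKₐ(C₆H₅COOH) ≈ 4.2
p-nitrophenoxide: pKₐ(p-nitrophenol) ≈ 7.2
ethoxide: pKₐ(CH₃CH₂OH) ≈ 16 — strong base; alkoxides do not leave unassisted
CH₃⁻: pKₐ(CH₄) ≈ 48 — unstabilised carbanion; the worst conceivable leaving group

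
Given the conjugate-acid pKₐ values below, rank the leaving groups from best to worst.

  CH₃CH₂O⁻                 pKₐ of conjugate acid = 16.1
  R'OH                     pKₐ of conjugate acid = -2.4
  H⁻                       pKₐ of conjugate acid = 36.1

R'OH > CH₃CH₂O⁻ > H⁻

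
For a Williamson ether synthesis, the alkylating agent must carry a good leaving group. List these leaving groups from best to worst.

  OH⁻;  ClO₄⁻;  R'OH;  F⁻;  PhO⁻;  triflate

triflate > ClO₄⁻ > R'OH > F⁻ > PhO⁻ > OH⁻

Rank by basicity of the departing species: weakest base leaves most easily.
triflate: pKₐ(CF₃SO₃H (triflic acid)) ≈ -14 — charge spread over three oxygens and a CF₃ group; the premier leaving group in synthesis
ClO₄⁻: pKₐ(HClO₄) ≈ -10 — extremely weak base; rarely used for safety reasons
R'OH: pKₐ(R'OH₂⁺) ≈ -2.4
F⁻: pKₐ(HF) ≈ 3.2
PhO⁻: pKₐ(C₆H₅OH (phenol)) ≈ 10 — resonance into the ring helps, but still a poor LG
OH⁻: pKₐ(H₂O) ≈ 15.7 — strong base; essentially never leaves without prior activation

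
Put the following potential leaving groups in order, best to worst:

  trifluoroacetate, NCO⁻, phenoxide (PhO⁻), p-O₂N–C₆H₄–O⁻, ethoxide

The more stable X⁻ (or X) is on its own — i.e. the weaker a base it is — the better a leaving group it makes.
trifluoroacetate: pKₐ(CF₃COOH) ≈ 0.2
NCO⁻: pKₐ(HOCN) ≈ 3.5
p-O₂N–C₆H₄–O⁻: pKₐ(p-nitrophenol) ≈ 7.2 — nitro group delocalises the charge; the classic chromogenic LG
phenoxide (PhO⁻): pKₐ(C₆H₅OH (phenol)) ≈ 10 — resonance into the ring helps, but still a poor LG
ethoxide: pKₐ(CH₃CH₂OH) ≈ 16 — strong base; alkoxides do not leave unassisted

trifluoroacetate > NCO⁻ > p-O₂N–C₆H₄–O⁻ > phenoxide (PhO⁻) > ethoxide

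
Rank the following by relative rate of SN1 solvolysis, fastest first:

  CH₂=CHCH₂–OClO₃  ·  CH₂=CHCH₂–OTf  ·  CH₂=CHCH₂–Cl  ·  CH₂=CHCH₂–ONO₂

CH₂=CHCH₂–OTf > CH₂=CHCH₂–OClO₃ > CH₂=CHCH₂–Cl > CH₂=CHCH₂–ONO₂

Same R in every case — rank the leaving groups.
A good leaving group is a weak base: the lower the pKₐ of its conjugate acid, the more readily it departs.
CH₂=CHCH₂–OTf loses OTf⁻: pKₐ(CF₃SO₃H (triflic acid)) ≈ -14
CH₂=CHCH₂–OClO₃ loses ClO₄⁻: pKₐ(HClO₄) ≈ -10
CH₂=CHCH₂–Cl loses Cl⁻: pKₐ(HCl) ≈ -7
CH₂=CHCH₂–ONO₂ loses NO₃⁻: pKₐ(HNO₃) ≈ -1.3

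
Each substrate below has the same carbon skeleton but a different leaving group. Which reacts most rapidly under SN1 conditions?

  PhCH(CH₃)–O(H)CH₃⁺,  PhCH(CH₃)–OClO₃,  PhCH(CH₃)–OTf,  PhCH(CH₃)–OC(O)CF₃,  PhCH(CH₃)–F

PhCH(CH₃)–OTf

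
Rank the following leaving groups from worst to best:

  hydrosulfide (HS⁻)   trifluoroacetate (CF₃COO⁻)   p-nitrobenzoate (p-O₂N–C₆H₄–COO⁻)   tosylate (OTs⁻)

hydrosulfide (HS⁻) < p-nitrobenzoate (p-O₂N–C₆H₄–COO⁻) < trifluoroacetate (CF₃COO⁻) < tosylate (OTs⁻)

Rank by basicity of the departing species: weakest base leaves most easily.
tosylate (OTs⁻): pKₐ(p-CH₃C₆H₄SO₃H (TsOH)) ≈ -2.8 — resonance-delocalised arenesulfonate
trifluoroacetate (CF₃COO⁻): pKₐ(CF₃COOH) ≈ 0.2
p-nitrobenzoate (p-O₂N–C₆H₄–COO⁻): pKₐ(p-nitrobenzoic acid) ≈ 3.4 — electron-withdrawing nitro group stabilises the carboxylate
hydrosulfide (HS⁻): pKₐ(H₂S) ≈ 7 — larger and more polarisable than the oxygen analogue
Listed from poorest to best leaving group as asked.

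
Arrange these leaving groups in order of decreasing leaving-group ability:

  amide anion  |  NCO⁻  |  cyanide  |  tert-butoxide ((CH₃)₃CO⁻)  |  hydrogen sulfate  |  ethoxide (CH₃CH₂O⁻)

hydrogen sulfate > NCO⁻ > cyanide > ethoxide (CH₃CH₂O⁻) > tert-butoxide ((CH₃)₃CO⁻) > amide anion

A good leaving group is a weak base: the lower the pKₐ of its conjugate acid, the more readily it departs.
hydrogen sulfate: pKₐ(H₂SO₄) ≈ -3 — conjugate base of a strong mineral acid
NCO⁻: pKₐ(HOCN) ≈ 3.5 — resonance between N and O
cyanide: pKₐ(HCN) ≈ 9.2 — sp carbon stabilises the charge somewhat, but still a poor LG
ethoxide (CH₃CH₂O⁻): pKₐ(CH₃CH₂OH) ≈ 16 — strong base; alkoxides do not leave unassisted
tert-butoxide ((CH₃)₃CO⁻): pKₐ(t-BuOH) ≈ 18 — bulky, strongly basic alkoxide
amide anion: pKₐ(NH₃) ≈ 38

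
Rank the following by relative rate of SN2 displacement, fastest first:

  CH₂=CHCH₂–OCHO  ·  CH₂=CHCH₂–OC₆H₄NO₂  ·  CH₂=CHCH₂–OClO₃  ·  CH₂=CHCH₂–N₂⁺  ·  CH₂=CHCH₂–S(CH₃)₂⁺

CH₂=CHCH₂–N₂⁺ > CH₂=CHCH₂–OClO₃ > CH₂=CHCH₂–S(CH₃)₂⁺ > CH₂=CHCH₂–OCHO > CH₂=CHCH₂–OC₆H₄NO₂

Same R in every case — rank the leaving groups.
A good leaving group is a weak base: the lower the pKₐ of its conjugate acid, the more readily it departs.
CH₂=CHCH₂–N₂⁺ loses N₂: no meaningful conjugate acid; N₂ departs as an exceptionally stable neutral molecule
CH₂=CHCH₂–OClO₃ loses ClO₄⁻: pKₐ(HClO₄) ≈ -10
CH₂=CHCH₂–S(CH₃)₂⁺ loses SR'₂: pKₐ(R'₂SH⁺) ≈ -7
CH₂=CHCH₂–OCHO loses HCOO⁻: pKₐ(HCOOH) ≈ 3.8
CH₂=CHCH₂–OC₆H₄NO₂ loses p-O₂N–C₆H₄–O⁻: pKₐ(p-nitrophenol) ≈ 7.2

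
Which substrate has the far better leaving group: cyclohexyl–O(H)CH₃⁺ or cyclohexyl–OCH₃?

cyclohexyl–O(H)CH₃⁺

From cyclohexyl–OCH₃ the departing group would be CH₃O⁻ (pKₐ(CH₃OH) ≈ 15.5). Strong base; alkoxides do not leave unassisted.
From cyclohexyl–O(H)CH₃⁺ the leaving group is R'OH (pKₐ(R'OH₂⁺) ≈ -2.4). Neutral; leaves from a protonated ether (an oxonium ion, R–O(H)R'⁺).
(In practice cyclohexyl–O(H)CH₃⁺ is made from cyclohexyl–OCH₃ by protonation with concentrated HI, allowing neutral methanol, rather than methoxide, to depart.)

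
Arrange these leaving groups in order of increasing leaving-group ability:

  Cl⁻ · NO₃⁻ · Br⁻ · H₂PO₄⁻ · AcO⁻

Rank by basicity of the departing species: weakest base leaves most easily.
Br⁻: pKₐ(HBr) ≈ -9
Cl⁻: pKₐ(HCl) ≈ -7
NO₃⁻: pKₐ(HNO₃) ≈ -1.3
H₂PO₄⁻: pKₐ(H₃PO₄) ≈ 2.1
AcO⁻: pKₐ(CH₃COOH) ≈ 4.8
Reversing gives the worst-to-best order requested.

AcO⁻ < H₂PO₄⁻ < NO₃⁻ < Cl⁻ < Br⁻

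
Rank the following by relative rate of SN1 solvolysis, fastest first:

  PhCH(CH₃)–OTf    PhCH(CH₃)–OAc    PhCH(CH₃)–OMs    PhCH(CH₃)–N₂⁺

With the same alkyl group throughout, only the leaving group differentiates the rates.
A good leaving group is a weak base: the lower the pKₐ of its conjugate acid, the more readily it departs.
PhCH(CH₃)–N₂⁺ loses N₂: no meaningful conjugate acid; N₂ departs as an exceptionally stable neutral molecule
PhCH(CH₃)–OTf loses OTf⁻: pKₐ(CF₃SO₃H (triflic acid)) ≈ -14
PhCH(CH₃)–OMs loses OMs⁻: pKₐ(CH₃SO₃H (MsOH)) ≈ -1.9
PhCH(CH₃)–OAc loses AcO⁻: pKₐ(CH₃COOH) ≈ 4.8

PhCH(CH₃)–N₂⁺ > PhCH(CH₃)–OTf > PhCH(CH₃)–OMs > PhCH(CH₃)–OAc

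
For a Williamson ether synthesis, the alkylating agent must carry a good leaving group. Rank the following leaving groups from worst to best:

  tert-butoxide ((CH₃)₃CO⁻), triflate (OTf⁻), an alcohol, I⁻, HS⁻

tert-butoxide ((CH₃)₃CO⁻) < HS⁻ < an alcohol < I⁻ < triflate (OTf⁻)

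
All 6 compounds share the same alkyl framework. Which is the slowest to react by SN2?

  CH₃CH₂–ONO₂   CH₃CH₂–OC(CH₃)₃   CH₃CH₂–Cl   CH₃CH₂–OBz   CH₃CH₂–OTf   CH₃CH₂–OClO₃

CH₃CH₂–OC(CH₃)₃

The skeletons are identical, so relative rate is governed entirely by leaving-group ability.
A good leaving group is a weak base: the lower the pKₐ of its conjugate acid, the more readily it departs.
CH₃CH₂–OTf loses OTf⁻: pKₐ(CF₃SO₃H (triflic acid)) ≈ -14
CH₃CH₂–OClO₃ loses ClO₄⁻: pKₐ(HClO₄) ≈ -10
CH₃CH₂–Cl loses Cl⁻: pKₐ(HCl) ≈ -7
CH₃CH₂–ONO₂ loses NO₃⁻: pKₐ(HNO₃) ≈ -1.3
CH₃CH₂–OBz loses PhCOO⁻: pKₐ(C₆H₅COOH) ≈ 4.2
CH₃CH₂–OC(CH₃)₃ loses (CH₃)₃CO⁻: pKₐ(t-BuOH) ≈ 18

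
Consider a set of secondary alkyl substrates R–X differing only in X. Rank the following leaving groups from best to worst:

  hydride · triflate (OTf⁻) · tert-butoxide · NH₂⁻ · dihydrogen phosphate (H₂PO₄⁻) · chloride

triflate (OTf⁻) > chloride > dihydrogen phosphate (H₂PO₄⁻) > tert-butoxide > hydride > NH₂⁻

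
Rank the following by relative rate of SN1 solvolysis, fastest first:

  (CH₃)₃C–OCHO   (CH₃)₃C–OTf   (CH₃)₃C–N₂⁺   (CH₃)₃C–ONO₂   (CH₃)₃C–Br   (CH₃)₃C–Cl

Identical carbon frameworks mean the comparison reduces to leaving-group quality.
A good leaving group is a weak base: the lower the pKₐ of its conjugate acid, the more readily it departs.
(CH₃)₃C–N₂⁺ loses N₂: no meaningful conjugate acid; N₂ departs as an exceptionally stable neutral molecule
(CH₃)₃C–OTf loses OTf⁻: pKₐ(CF₃SO₃H (triflic acid)) ≈ -14
(CH₃)₃C–Br loses Br⁻: pKₐ(HBr) ≈ -9
(CH₃)₃C–Cl loses Cl⁻: pKₐ(HCl) ≈ -7
(CH₃)₃C–ONO₂ loses NO₃⁻: pKₐ(HNO₃) ≈ -1.3
(CH₃)₃C–OCHO loses HCOO⁻: pKₐ(HCOOH) ≈ 3.8

(CH₃)₃C–N₂⁺ > (CH₃)₃C–OTf > (CH₃)₃C–Br > (CH₃)₃C–Cl > (CH₃)₃C–ONO₂ > (CH₃)₃C–OCHO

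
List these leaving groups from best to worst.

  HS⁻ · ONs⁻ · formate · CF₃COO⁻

ONs⁻ > CF₃COO⁻ > formate > HS⁻

Rank by basicity of the departing species: weakest base leaves most easily.
ONs⁻: pKₐ(p-O₂NC₆H₄SO₃H) ≈ -3.5
CF₃COO⁻: pKₐ(CF₃COOH) ≈ 0.2
formate: pKₐ(HCOOH) ≈ 3.8
HS⁻: pKₐ(H₂S) ≈ 7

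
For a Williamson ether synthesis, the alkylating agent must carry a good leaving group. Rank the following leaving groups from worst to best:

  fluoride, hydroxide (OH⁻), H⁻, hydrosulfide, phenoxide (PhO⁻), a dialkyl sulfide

a dialkyl sulfide: pKₐ(R'₂SH⁺) ≈ -7
fluoride: pKₐ(HF) ≈ 3.2
hydrosulfide: pKₐ(H₂S) ≈ 7 — larger and more polarisable than the oxygen analogue
phenoxide (PhO⁻): pKₐ(C₆H₅OH (phenol)) ≈ 10 — resonance into the ring helps, but still a poor LG
hydroxide (OH⁻): pKₐ(H₂O) ≈ 15.7 — strong base; essentially never leaves without prior activation
H⁻: pKₐ(H₂) ≈ 36 — extremely strong base; leaves only in special hydride-transfer contexts
Reversing gives the worst-to-best order requested.

H⁻ < hydroxide (OH⁻) < phenoxide (PhO⁻) < hydrosulfide < fluoride < a dialkyl sulfide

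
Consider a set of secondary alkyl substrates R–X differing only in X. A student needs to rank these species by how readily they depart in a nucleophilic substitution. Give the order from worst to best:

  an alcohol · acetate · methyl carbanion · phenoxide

A good leaving group is a weak base: the lower the pKₐ of its conjugate acid, the more readily it departs.
an alcohol: pKₐ(R'OH₂⁺) ≈ -2.4 — neutral; leaves from a protonated ether (an oxonium ion, R–O(H)R'⁺)
acetate: pKₐ(CH₃COOH) ≈ 4.8 — resonance-stabilised but still a weak base
phenoxide: pKₐ(C₆H₅OH (phenol)) ≈ 10
methyl carbanion: pKₐ(CH₄) ≈ 48
Listed from poorest to best leaving group as asked.

methyl carbanion < phenoxide < acetate < an alcohol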